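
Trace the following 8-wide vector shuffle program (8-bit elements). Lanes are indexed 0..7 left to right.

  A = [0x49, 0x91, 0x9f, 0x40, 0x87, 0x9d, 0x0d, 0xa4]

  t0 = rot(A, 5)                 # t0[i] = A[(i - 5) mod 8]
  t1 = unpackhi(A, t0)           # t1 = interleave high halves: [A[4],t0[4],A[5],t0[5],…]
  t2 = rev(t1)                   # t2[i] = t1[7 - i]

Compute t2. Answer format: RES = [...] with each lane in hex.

  t0: 40 87 9d 0d a4 49 91 9f
  t1: 87 a4 9d 49 0d 91 a4 9f
  t2: 9f a4 91 0d 49 9d a4 87

RES = [0x9f, 0xa4, 0x91, 0x0d, 0x49, 0x9d, 0xa4, 0x87]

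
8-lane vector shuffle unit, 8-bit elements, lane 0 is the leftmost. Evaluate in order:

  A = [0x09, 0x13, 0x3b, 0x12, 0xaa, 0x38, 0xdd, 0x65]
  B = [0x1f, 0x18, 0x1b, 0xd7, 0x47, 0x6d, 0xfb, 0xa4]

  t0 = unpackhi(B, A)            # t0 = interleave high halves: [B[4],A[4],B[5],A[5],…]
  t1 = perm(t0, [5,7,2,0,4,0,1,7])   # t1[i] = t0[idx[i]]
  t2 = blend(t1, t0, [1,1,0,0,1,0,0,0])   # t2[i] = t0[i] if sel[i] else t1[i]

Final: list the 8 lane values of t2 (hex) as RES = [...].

RES = [ 0x47  0xaa  0x6d  0x47  0xfb  0x47  0xaa  0x65 ]

→ t0 |47|aa|6d|38|fb|dd|a4|65|
→ t1 |dd|65|6d|47|fb|47|aa|65|
→ t2 |47|aa|6d|47|fb|47|aa|65|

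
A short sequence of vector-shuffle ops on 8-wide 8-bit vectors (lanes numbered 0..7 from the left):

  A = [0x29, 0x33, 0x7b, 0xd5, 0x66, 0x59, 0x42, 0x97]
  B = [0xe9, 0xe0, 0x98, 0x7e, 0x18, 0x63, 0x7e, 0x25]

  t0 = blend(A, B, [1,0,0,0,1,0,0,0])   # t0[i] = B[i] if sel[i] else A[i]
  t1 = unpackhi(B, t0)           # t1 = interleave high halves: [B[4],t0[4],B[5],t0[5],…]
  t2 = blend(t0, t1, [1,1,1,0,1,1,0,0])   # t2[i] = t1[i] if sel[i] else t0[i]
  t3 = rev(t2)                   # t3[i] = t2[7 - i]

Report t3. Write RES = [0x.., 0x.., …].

RES = [0x97, 0x42, 0x42, 0x7e, 0xd5, 0x63, 0x18, 0x18]

  t0: e9 33 7b d5 18 59 42 97
  t1: 18 18 63 59 7e 42 25 97
  t2: 18 18 63 d5 7e 42 42 97
  t3: 97 42 42 7e d5 63 18 18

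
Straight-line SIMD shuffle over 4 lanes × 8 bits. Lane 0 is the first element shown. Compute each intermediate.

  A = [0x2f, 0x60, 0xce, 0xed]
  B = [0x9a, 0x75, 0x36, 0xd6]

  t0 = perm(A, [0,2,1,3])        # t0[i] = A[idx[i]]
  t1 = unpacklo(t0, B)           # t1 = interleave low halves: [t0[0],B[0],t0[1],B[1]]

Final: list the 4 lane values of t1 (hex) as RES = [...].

RES = [ 0x2f  0x9a  0xce  0x75 ]

t0 = [0x2f, 0xce, 0x60, 0xed]
t1 = [0x2f, 0x9a, 0xce, 0x75]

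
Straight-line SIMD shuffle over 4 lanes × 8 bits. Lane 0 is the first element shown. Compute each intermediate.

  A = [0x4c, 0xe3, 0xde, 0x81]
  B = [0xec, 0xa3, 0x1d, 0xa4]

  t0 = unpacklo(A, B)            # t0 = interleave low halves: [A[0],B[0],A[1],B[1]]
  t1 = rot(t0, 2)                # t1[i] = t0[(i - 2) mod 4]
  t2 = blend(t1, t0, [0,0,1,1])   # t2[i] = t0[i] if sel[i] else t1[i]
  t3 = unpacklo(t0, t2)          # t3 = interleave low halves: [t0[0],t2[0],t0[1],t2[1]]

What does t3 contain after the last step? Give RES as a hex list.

→ t0 |4c|ec|e3|a3|
→ t1 |e3|a3|4c|ec|
→ t2 |e3|a3|e3|a3|
→ t3 |4c|e3|ec|a3|

RES = [ 0x4c  0xe3  0xec  0xa3 ]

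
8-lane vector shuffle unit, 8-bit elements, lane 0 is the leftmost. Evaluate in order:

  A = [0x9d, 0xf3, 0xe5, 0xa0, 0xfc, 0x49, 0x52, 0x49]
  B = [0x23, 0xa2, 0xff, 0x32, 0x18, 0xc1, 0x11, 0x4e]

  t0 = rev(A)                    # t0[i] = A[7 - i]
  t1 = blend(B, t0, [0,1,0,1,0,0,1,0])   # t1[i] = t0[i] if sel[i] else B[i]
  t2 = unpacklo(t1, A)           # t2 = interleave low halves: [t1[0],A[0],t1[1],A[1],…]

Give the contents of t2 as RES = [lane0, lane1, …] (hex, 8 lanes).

  t0: 49 52 49 fc a0 e5 f3 9d
  t1: 23 52 ff fc 18 c1 f3 4e
  t2: 23 9d 52 f3 ff e5 fc a0

RES = [ 0x23  0x9d  0x52  0xf3  0xff  0xe5  0xfc  0xa0 ]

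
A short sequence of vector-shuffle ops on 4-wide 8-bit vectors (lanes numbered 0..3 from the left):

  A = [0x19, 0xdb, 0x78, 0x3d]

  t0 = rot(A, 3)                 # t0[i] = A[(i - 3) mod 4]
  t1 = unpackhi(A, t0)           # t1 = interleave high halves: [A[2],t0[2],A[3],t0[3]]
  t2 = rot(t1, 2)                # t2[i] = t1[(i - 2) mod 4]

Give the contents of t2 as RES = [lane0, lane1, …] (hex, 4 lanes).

→ t0 |db|78|3d|19|
→ t1 |78|3d|3d|19|
→ t2 |3d|19|78|3d|

RES = [0x3d, 0x19, 0x78, 0x3d]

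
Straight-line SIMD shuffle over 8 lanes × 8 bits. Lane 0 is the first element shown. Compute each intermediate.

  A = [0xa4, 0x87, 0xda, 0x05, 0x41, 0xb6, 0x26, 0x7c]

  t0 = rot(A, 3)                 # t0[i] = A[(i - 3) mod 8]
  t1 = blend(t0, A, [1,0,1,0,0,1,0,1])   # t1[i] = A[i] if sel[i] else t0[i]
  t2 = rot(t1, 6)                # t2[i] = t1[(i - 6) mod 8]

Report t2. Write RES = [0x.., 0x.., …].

RES = [0xda, 0xa4, 0x87, 0xb6, 0x05, 0x7c, 0xa4, 0x26]

  t0: b6 26 7c a4 87 da 05 41
  t1: a4 26 da a4 87 b6 05 7c
  t2: da a4 87 b6 05 7c a4 26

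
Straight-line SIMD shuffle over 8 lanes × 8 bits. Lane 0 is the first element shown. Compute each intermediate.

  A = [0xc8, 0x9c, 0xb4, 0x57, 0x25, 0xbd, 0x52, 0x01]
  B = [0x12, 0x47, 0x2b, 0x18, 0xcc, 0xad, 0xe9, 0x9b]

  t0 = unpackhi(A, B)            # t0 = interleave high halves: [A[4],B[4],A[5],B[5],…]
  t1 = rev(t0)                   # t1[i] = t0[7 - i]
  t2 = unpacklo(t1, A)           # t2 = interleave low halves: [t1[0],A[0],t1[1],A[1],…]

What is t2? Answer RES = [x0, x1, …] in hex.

RES = [0x9b, 0xc8, 0x01, 0x9c, 0xe9, 0xb4, 0x52, 0x57]

  t0: 25 cc bd ad 52 e9 01 9b
  t1: 9b 01 e9 52 ad bd cc 25
  t2: 9b c8 01 9c e9 b4 52 57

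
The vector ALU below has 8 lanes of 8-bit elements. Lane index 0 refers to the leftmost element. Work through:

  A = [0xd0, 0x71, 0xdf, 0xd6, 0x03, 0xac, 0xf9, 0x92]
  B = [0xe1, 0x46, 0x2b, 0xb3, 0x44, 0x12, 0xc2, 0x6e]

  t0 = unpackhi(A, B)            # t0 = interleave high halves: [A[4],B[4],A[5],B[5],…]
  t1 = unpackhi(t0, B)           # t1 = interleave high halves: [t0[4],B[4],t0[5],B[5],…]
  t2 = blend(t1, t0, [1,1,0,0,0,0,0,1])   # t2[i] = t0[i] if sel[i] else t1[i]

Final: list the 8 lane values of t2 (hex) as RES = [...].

RES = [0x03, 0x44, 0xc2, 0x12, 0x92, 0xc2, 0x6e, 0x6e]

  t0: 03 44 ac 12 f9 c2 92 6e
  t1: f9 44 c2 12 92 c2 6e 6e
  t2: 03 44 c2 12 92 c2 6e 6e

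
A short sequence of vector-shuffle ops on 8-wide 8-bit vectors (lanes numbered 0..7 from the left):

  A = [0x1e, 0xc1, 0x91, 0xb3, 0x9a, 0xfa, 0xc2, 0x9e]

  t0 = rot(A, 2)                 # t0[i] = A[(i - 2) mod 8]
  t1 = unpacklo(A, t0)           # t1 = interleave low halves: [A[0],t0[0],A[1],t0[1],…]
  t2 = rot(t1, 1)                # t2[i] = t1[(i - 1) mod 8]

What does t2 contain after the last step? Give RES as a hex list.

→ t0 |c2|9e|1e|c1|91|b3|9a|fa|
→ t1 |1e|c2|c1|9e|91|1e|b3|c1|
→ t2 |c1|1e|c2|c1|9e|91|1e|b3|

RES = [ 0xc1  0x1e  0xc2  0xc1  0x9e  0x91  0x1e  0xb3 ]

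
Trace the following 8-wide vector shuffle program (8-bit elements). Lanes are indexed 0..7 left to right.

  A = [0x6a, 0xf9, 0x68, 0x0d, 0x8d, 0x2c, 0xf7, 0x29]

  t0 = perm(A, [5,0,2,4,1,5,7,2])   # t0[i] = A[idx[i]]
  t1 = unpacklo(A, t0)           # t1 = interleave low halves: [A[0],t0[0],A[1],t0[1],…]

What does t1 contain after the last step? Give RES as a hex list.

t0 = [0x2c, 0x6a, 0x68, 0x8d, 0xf9, 0x2c, 0x29, 0x68]
t1 = [0x6a, 0x2c, 0xf9, 0x6a, 0x68, 0x68, 0x0d, 0x8d]

RES = [0x6a, 0x2c, 0xf9, 0x6a, 0x68, 0x68, 0x0d, 0x8d]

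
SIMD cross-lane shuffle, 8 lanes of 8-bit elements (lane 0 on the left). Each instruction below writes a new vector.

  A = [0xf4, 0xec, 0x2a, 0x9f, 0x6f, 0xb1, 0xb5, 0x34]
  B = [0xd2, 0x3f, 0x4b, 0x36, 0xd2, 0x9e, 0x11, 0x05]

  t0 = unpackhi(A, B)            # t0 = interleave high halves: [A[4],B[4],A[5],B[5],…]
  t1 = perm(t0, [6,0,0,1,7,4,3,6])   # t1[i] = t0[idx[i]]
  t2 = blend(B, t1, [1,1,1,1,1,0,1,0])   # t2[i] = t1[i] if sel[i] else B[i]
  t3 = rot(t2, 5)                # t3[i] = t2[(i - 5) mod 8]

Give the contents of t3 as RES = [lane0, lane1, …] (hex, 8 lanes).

RES = [0xd2, 0x05, 0x9e, 0x9e, 0x05, 0x34, 0x6f, 0x6f]

t0 = [0x6f, 0xd2, 0xb1, 0x9e, 0xb5, 0x11, 0x34, 0x05]
t1 = [0x34, 0x6f, 0x6f, 0xd2, 0x05, 0xb5, 0x9e, 0x34]
t2 = [0x34, 0x6f, 0x6f, 0xd2, 0x05, 0x9e, 0x9e, 0x05]
t3 = [0xd2, 0x05, 0x9e, 0x9e, 0x05, 0x34, 0x6f, 0x6f]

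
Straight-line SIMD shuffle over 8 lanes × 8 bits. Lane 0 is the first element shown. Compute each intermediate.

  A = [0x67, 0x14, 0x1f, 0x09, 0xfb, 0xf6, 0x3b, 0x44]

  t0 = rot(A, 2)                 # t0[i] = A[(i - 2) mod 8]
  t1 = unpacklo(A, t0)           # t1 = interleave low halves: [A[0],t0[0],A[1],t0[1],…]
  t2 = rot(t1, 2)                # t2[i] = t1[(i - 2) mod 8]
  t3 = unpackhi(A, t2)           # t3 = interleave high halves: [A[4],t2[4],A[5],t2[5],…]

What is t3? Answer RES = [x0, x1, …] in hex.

  t0: 3b 44 67 14 1f 09 fb f6
  t1: 67 3b 14 44 1f 67 09 14
  t2: 09 14 67 3b 14 44 1f 67
  t3: fb 14 f6 44 3b 1f 44 67

RES = [0xfb, 0x14, 0xf6, 0x44, 0x3b, 0x1f, 0x44, 0x67]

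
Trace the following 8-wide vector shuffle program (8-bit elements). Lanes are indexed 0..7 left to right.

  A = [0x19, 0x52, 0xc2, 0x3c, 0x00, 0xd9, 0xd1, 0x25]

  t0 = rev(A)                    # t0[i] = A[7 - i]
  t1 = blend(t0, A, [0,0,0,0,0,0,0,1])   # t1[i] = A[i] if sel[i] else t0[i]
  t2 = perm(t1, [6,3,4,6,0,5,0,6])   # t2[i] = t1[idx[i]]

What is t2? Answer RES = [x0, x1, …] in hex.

  t0: 25 d1 d9 00 3c c2 52 19
  t1: 25 d1 d9 00 3c c2 52 25
  t2: 52 00 3c 52 25 c2 25 52

RES = [0x52, 0x00, 0x3c, 0x52, 0x25, 0xc2, 0x25, 0x52]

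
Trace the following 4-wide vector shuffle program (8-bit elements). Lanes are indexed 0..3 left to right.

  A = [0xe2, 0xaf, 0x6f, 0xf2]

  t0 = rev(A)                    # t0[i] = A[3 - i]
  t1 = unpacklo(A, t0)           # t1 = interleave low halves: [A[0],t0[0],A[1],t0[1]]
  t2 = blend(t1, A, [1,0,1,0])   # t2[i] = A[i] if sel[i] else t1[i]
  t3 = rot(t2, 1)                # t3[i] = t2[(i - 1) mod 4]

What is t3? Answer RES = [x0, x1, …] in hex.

t0 = [0xf2, 0x6f, 0xaf, 0xe2]
t1 = [0xe2, 0xf2, 0xaf, 0x6f]
t2 = [0xe2, 0xf2, 0x6f, 0x6f]
t3 = [0x6f, 0xe2, 0xf2, 0x6f]

RES = [ 0x6f  0xe2  0xf2  0x6f ]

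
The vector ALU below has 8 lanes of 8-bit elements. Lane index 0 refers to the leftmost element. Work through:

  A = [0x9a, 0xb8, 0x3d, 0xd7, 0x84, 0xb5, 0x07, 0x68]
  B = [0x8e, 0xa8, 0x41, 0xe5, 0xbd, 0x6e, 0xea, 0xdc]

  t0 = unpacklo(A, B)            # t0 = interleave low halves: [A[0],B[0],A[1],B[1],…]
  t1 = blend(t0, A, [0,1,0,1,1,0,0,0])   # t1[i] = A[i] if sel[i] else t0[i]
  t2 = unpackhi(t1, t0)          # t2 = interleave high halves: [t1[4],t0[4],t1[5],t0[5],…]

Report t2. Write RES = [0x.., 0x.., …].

t0 = [0x9a, 0x8e, 0xb8, 0xa8, 0x3d, 0x41, 0xd7, 0xe5]
t1 = [0x9a, 0xb8, 0xb8, 0xd7, 0x84, 0x41, 0xd7, 0xe5]
t2 = [0x84, 0x3d, 0x41, 0x41, 0xd7, 0xd7, 0xe5, 0xe5]

RES = [ 0x84  0x3d  0x41  0x41  0xd7  0xd7  0xe5  0xe5 ]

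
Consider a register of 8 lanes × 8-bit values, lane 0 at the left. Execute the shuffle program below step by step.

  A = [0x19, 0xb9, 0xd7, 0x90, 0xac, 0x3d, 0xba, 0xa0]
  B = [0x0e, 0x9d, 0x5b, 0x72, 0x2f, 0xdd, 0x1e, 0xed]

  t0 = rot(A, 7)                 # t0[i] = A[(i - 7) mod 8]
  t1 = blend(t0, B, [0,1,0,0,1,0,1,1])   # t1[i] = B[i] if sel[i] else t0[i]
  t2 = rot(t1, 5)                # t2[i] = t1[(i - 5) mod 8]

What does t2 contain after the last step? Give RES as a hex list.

RES = [0xac, 0x2f, 0xba, 0x1e, 0xed, 0xb9, 0x9d, 0x90]

  t0: b9 d7 90 ac 3d ba a0 19
  t1: b9 9d 90 ac 2f ba 1e ed
  t2: ac 2f ba 1e ed b9 9d 90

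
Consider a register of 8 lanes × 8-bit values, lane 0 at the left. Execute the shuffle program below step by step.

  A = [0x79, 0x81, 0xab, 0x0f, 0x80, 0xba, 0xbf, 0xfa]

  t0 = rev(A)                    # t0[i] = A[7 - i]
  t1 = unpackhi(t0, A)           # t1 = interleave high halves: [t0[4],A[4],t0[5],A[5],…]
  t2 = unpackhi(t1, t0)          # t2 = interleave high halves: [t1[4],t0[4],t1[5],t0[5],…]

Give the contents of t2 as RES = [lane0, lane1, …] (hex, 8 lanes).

RES = [ 0x81  0x0f  0xbf  0xab  0x79  0x81  0xfa  0x79 ]

t0 = [0xfa, 0xbf, 0xba, 0x80, 0x0f, 0xab, 0x81, 0x79]
t1 = [0x0f, 0x80, 0xab, 0xba, 0x81, 0xbf, 0x79, 0xfa]
t2 = [0x81, 0x0f, 0xbf, 0xab, 0x79, 0x81, 0xfa, 0x79]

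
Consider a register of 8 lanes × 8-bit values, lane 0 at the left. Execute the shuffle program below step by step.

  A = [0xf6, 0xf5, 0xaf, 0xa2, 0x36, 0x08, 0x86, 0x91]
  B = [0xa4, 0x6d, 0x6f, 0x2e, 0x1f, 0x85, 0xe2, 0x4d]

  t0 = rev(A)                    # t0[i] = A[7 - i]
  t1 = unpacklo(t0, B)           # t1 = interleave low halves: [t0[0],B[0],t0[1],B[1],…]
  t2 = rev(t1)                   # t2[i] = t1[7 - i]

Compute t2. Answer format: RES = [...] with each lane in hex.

RES = [0x2e, 0x36, 0x6f, 0x08, 0x6d, 0x86, 0xa4, 0x91]

t0 = [0x91, 0x86, 0x08, 0x36, 0xa2, 0xaf, 0xf5, 0xf6]
t1 = [0x91, 0xa4, 0x86, 0x6d, 0x08, 0x6f, 0x36, 0x2e]
t2 = [0x2e, 0x36, 0x6f, 0x08, 0x6d, 0x86, 0xa4, 0x91]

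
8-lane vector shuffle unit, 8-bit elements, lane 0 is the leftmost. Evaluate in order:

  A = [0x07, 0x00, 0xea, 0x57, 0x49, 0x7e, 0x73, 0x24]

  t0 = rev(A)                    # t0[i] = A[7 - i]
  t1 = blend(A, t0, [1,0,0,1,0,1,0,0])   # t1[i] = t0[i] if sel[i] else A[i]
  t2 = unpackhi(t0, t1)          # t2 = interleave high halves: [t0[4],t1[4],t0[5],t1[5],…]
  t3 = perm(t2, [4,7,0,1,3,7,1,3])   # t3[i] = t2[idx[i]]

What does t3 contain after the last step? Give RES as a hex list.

RES = [0x00, 0x24, 0x57, 0x49, 0xea, 0x24, 0x49, 0xea]

→ t0 |24|73|7e|49|57|ea|00|07|
→ t1 |24|00|ea|49|49|ea|73|24|
→ t2 |57|49|ea|ea|00|73|07|24|
→ t3 |00|24|57|49|ea|24|49|ea|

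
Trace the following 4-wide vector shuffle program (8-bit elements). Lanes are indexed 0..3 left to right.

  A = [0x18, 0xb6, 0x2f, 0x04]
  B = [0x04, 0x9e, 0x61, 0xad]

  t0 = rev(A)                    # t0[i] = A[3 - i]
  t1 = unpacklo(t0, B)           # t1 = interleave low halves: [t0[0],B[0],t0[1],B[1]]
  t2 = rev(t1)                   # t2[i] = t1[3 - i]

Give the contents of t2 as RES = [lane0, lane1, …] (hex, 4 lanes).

→ t0 |04|2f|b6|18|
→ t1 |04|04|2f|9e|
→ t2 |9e|2f|04|04|

RES = [0x9e, 0x2f, 0x04, 0x04]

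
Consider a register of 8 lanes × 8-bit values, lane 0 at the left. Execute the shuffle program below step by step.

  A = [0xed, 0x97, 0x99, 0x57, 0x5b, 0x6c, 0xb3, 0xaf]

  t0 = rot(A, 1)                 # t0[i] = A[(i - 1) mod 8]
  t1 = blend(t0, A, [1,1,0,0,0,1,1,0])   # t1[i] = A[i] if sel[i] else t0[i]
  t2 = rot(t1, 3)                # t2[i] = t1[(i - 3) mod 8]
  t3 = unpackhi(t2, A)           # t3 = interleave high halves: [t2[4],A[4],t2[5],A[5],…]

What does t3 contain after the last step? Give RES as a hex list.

t0 = [0xaf, 0xed, 0x97, 0x99, 0x57, 0x5b, 0x6c, 0xb3]
t1 = [0xed, 0x97, 0x97, 0x99, 0x57, 0x6c, 0xb3, 0xb3]
t2 = [0x6c, 0xb3, 0xb3, 0xed, 0x97, 0x97, 0x99, 0x57]
t3 = [0x97, 0x5b, 0x97, 0x6c, 0x99, 0xb3, 0x57, 0xaf]

RES = [0x97, 0x5b, 0x97, 0x6c, 0x99, 0xb3, 0x57, 0xaf]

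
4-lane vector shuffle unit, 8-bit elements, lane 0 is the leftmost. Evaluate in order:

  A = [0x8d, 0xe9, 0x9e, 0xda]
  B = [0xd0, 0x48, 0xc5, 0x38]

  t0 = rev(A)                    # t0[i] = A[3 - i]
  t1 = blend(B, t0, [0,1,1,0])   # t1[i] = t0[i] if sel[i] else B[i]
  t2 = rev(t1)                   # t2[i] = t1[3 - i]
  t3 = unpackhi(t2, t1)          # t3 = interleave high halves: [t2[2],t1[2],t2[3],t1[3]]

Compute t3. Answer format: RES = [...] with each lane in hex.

t0 = [0xda, 0x9e, 0xe9, 0x8d]
t1 = [0xd0, 0x9e, 0xe9, 0x38]
t2 = [0x38, 0xe9, 0x9e, 0xd0]
t3 = [0x9e, 0xe9, 0xd0, 0x38]

RES = [0x9e, 0xe9, 0xd0, 0x38]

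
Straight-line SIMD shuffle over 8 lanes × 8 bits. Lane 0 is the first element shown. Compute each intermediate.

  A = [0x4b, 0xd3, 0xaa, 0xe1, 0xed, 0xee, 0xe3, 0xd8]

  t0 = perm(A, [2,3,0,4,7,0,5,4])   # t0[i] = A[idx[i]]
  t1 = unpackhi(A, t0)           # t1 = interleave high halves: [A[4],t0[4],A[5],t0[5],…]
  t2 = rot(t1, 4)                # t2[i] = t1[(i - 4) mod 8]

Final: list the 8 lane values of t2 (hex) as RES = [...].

RES = [0xe3, 0xee, 0xd8, 0xed, 0xed, 0xd8, 0xee, 0x4b]

→ t0 |aa|e1|4b|ed|d8|4b|ee|ed|
→ t1 |ed|d8|ee|4b|e3|ee|d8|ed|
→ t2 |e3|ee|d8|ed|ed|d8|ee|4b|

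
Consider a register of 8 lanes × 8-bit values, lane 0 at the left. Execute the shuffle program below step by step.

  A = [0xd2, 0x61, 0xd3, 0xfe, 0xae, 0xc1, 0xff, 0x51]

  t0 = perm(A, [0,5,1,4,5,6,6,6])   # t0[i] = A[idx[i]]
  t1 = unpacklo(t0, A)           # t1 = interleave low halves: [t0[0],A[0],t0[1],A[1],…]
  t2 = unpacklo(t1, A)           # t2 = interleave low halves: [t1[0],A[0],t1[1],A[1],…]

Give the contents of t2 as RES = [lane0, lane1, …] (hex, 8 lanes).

RES = [ 0xd2  0xd2  0xd2  0x61  0xc1  0xd3  0x61  0xfe ]

→ t0 |d2|c1|61|ae|c1|ff|ff|ff|
→ t1 |d2|d2|c1|61|61|d3|ae|fe|
→ t2 |d2|d2|d2|61|c1|d3|61|fe|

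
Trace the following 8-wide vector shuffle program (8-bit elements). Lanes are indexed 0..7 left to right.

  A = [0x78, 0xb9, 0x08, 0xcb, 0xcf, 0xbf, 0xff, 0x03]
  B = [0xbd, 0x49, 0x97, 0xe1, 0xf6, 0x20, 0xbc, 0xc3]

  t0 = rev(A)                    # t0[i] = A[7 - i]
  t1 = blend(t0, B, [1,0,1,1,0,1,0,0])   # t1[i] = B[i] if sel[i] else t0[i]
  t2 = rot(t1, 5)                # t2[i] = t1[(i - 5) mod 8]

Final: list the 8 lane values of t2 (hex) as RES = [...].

t0 = [0x03, 0xff, 0xbf, 0xcf, 0xcb, 0x08, 0xb9, 0x78]
t1 = [0xbd, 0xff, 0x97, 0xe1, 0xcb, 0x20, 0xb9, 0x78]
t2 = [0xe1, 0xcb, 0x20, 0xb9, 0x78, 0xbd, 0xff, 0x97]

RES = [ 0xe1  0xcb  0x20  0xb9  0x78  0xbd  0xff  0x97 ]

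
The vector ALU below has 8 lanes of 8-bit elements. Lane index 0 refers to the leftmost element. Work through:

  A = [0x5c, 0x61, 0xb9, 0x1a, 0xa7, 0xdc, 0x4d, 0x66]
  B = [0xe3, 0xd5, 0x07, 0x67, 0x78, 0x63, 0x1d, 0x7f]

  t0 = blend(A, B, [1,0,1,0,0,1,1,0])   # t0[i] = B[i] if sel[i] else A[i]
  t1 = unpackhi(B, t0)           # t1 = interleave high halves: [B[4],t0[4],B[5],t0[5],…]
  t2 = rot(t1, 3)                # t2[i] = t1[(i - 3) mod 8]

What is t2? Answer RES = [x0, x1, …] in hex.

  t0: e3 61 07 1a a7 63 1d 66
  t1: 78 a7 63 63 1d 1d 7f 66
  t2: 1d 7f 66 78 a7 63 63 1d

RES = [0x1d, 0x7f, 0x66, 0x78, 0xa7, 0x63, 0x63, 0x1d]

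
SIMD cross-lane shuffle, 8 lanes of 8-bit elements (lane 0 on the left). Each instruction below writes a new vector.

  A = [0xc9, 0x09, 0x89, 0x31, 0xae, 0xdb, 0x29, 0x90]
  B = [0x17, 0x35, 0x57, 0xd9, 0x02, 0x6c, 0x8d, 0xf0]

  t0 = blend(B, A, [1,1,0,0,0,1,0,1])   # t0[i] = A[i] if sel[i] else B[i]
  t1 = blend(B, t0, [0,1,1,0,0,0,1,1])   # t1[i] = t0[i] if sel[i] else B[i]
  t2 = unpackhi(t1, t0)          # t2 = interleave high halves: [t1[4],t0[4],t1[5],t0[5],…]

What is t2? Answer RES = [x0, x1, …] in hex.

t0 = [0xc9, 0x09, 0x57, 0xd9, 0x02, 0xdb, 0x8d, 0x90]
t1 = [0x17, 0x09, 0x57, 0xd9, 0x02, 0x6c, 0x8d, 0x90]
t2 = [0x02, 0x02, 0x6c, 0xdb, 0x8d, 0x8d, 0x90, 0x90]

RES = [0x02, 0x02, 0x6c, 0xdb, 0x8d, 0x8d, 0x90, 0x90]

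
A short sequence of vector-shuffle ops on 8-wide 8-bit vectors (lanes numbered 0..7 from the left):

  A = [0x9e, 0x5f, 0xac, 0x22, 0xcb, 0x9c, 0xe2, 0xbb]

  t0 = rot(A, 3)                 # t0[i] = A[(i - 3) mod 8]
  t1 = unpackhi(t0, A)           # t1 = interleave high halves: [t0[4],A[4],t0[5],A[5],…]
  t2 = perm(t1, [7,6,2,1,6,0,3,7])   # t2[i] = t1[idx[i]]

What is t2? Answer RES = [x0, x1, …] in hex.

RES = [ 0xbb  0xcb  0xac  0xcb  0xcb  0x5f  0x9c  0xbb ]

  t0: 9c e2 bb 9e 5f ac 22 cb
  t1: 5f cb ac 9c 22 e2 cb bb
  t2: bb cb ac cb cb 5f 9c bb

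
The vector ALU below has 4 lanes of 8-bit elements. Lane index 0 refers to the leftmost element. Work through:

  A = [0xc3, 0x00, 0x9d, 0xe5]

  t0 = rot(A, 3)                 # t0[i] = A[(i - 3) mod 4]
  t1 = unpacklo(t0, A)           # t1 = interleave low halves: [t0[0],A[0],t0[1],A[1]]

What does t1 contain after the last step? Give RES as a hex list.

RES = [0x00, 0xc3, 0x9d, 0x00]

→ t0 |00|9d|e5|c3|
→ t1 |00|c3|9d|00|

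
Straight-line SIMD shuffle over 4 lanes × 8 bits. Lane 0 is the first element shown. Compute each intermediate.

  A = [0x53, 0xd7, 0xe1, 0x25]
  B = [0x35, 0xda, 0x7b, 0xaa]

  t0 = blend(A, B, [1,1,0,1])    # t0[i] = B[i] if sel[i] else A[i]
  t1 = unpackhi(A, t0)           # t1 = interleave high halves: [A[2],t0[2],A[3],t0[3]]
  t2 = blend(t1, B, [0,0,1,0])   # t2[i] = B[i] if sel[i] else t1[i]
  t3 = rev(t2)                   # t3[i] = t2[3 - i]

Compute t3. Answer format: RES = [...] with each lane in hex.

RES = [0xaa, 0x7b, 0xe1, 0xe1]

→ t0 |35|da|e1|aa|
→ t1 |e1|e1|25|aa|
→ t2 |e1|e1|7b|aa|
→ t3 |aa|7b|e1|e1|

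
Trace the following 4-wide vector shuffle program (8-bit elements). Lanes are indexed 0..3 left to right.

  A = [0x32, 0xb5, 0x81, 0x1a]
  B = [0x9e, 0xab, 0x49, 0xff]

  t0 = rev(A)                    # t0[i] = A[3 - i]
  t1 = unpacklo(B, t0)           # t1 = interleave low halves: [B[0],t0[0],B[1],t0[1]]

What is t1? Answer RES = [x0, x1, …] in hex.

→ t0 |1a|81|b5|32|
→ t1 |9e|1a|ab|81|

RES = [ 0x9e  0x1a  0xab  0x81 ]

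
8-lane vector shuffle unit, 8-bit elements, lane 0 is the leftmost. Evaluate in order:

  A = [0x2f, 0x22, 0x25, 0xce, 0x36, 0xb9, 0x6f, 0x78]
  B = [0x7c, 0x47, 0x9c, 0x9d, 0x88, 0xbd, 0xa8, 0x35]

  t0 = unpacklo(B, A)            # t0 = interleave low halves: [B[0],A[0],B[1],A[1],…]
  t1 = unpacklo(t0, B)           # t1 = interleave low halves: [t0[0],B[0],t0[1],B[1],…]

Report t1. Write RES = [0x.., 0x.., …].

→ t0 |7c|2f|47|22|9c|25|9d|ce|
→ t1 |7c|7c|2f|47|47|9c|22|9d|

RES = [0x7c, 0x7c, 0x2f, 0x47, 0x47, 0x9c, 0x22, 0x9d]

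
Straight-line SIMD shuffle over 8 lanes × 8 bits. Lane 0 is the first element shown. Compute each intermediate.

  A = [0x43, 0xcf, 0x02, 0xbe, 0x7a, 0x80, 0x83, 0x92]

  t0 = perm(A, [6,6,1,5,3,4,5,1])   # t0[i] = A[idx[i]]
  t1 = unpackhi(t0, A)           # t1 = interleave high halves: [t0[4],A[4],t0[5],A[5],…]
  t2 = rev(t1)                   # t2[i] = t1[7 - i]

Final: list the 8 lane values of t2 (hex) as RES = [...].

→ t0 |83|83|cf|80|be|7a|80|cf|
→ t1 |be|7a|7a|80|80|83|cf|92|
→ t2 |92|cf|83|80|80|7a|7a|be|

RES = [ 0x92  0xcf  0x83  0x80  0x80  0x7a  0x7a  0xbe ]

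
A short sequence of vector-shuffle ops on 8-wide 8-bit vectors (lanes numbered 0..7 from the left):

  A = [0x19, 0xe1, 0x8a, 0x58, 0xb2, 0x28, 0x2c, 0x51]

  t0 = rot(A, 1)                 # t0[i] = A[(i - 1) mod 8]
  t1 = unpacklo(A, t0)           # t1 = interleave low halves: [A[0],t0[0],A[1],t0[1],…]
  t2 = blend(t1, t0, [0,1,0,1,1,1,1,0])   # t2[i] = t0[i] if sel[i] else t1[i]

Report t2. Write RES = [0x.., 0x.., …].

  t0: 51 19 e1 8a 58 b2 28 2c
  t1: 19 51 e1 19 8a e1 58 8a
  t2: 19 19 e1 8a 58 b2 28 8a

RES = [ 0x19  0x19  0xe1  0x8a  0x58  0xb2  0x28  0x8a ]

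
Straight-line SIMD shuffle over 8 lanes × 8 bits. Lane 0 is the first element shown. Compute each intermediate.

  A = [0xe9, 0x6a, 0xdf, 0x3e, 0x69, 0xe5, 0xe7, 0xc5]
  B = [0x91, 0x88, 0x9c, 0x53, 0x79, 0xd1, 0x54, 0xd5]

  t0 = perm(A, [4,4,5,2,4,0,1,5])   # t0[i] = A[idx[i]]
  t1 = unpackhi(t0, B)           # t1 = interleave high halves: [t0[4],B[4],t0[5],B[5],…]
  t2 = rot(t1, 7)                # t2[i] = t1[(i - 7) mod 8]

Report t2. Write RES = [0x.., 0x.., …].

→ t0 |69|69|e5|df|69|e9|6a|e5|
→ t1 |69|79|e9|d1|6a|54|e5|d5|
→ t2 |79|e9|d1|6a|54|e5|d5|69|

RES = [0x79, 0xe9, 0xd1, 0x6a, 0x54, 0xe5, 0xd5, 0x69]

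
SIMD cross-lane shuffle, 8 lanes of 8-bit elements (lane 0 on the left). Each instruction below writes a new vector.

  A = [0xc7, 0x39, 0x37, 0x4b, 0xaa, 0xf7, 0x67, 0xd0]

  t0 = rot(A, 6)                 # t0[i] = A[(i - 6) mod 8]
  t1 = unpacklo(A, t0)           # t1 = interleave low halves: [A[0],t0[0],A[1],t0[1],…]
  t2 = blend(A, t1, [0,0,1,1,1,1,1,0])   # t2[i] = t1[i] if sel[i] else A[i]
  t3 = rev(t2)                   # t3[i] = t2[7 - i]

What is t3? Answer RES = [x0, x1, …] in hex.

RES = [ 0xd0  0x4b  0xaa  0x37  0x4b  0x39  0x39  0xc7 ]

  t0: 37 4b aa f7 67 d0 c7 39
  t1: c7 37 39 4b 37 aa 4b f7
  t2: c7 39 39 4b 37 aa 4b d0
  t3: d0 4b aa 37 4b 39 39 c7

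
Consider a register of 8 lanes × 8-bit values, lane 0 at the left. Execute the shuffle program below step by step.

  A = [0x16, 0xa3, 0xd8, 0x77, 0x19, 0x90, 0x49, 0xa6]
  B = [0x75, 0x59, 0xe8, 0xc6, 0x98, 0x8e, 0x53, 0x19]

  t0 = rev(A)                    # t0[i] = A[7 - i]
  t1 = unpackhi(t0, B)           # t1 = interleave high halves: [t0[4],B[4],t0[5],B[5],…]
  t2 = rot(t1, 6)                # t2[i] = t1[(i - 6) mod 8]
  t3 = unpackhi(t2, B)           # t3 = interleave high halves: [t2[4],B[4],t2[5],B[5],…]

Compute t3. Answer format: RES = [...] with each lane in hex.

RES = [ 0x16  0x98  0x19  0x8e  0x77  0x53  0x98  0x19 ]

  t0: a6 49 90 19 77 d8 a3 16
  t1: 77 98 d8 8e a3 53 16 19
  t2: d8 8e a3 53 16 19 77 98
  t3: 16 98 19 8e 77 53 98 19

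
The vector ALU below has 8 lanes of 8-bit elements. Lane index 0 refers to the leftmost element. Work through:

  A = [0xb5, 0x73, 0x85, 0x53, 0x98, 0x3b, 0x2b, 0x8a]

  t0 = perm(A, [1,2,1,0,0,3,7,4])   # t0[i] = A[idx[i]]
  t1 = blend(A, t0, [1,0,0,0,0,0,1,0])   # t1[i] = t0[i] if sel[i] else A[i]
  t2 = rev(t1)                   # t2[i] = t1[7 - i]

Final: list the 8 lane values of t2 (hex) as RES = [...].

  t0: 73 85 73 b5 b5 53 8a 98
  t1: 73 73 85 53 98 3b 8a 8a
  t2: 8a 8a 3b 98 53 85 73 73

RES = [0x8a, 0x8a, 0x3b, 0x98, 0x53, 0x85, 0x73, 0x73]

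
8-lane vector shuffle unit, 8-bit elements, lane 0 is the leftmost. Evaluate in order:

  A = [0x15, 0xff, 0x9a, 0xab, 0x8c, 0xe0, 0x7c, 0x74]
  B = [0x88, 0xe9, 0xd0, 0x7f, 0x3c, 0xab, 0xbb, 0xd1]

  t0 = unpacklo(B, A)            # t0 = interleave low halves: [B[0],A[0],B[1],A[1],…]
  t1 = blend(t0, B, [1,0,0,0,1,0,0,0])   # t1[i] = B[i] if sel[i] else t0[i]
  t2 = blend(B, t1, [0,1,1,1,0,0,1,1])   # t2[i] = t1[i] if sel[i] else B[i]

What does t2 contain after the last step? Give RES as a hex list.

  t0: 88 15 e9 ff d0 9a 7f ab
  t1: 88 15 e9 ff 3c 9a 7f ab
  t2: 88 15 e9 ff 3c ab 7f ab

RES = [ 0x88  0x15  0xe9  0xff  0x3c  0xab  0x7f  0xab ]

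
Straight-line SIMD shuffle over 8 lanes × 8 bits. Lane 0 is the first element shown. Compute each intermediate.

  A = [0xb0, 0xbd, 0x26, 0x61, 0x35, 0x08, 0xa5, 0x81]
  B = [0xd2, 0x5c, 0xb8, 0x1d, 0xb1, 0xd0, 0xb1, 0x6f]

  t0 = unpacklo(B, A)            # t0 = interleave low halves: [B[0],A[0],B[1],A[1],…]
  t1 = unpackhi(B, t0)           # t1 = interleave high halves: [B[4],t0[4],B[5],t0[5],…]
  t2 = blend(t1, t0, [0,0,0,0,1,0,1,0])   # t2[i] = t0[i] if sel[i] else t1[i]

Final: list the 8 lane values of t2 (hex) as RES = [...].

RES = [0xb1, 0xb8, 0xd0, 0x26, 0xb8, 0x1d, 0x1d, 0x61]

→ t0 |d2|b0|5c|bd|b8|26|1d|61|
→ t1 |b1|b8|d0|26|b1|1d|6f|61|
→ t2 |b1|b8|d0|26|b8|1d|1d|61|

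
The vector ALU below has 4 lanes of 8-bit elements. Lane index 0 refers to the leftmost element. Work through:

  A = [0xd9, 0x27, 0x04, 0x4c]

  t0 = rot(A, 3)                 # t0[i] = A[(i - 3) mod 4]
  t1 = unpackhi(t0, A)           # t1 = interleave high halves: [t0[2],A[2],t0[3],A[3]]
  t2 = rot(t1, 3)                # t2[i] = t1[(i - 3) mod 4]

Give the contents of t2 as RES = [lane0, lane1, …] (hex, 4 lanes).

→ t0 |27|04|4c|d9|
→ t1 |4c|04|d9|4c|
→ t2 |04|d9|4c|4c|

RES = [ 0x04  0xd9  0x4c  0x4c ]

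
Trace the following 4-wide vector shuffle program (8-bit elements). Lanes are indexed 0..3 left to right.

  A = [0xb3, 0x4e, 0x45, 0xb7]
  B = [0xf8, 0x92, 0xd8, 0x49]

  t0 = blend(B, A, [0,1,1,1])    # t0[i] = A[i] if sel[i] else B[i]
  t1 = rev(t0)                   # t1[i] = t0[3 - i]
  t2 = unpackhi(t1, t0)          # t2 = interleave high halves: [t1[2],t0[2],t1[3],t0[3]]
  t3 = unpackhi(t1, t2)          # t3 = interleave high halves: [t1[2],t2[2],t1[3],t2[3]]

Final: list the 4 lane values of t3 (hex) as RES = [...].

t0 = [0xf8, 0x4e, 0x45, 0xb7]
t1 = [0xb7, 0x45, 0x4e, 0xf8]
t2 = [0x4e, 0x45, 0xf8, 0xb7]
t3 = [0x4e, 0xf8, 0xf8, 0xb7]

RES = [ 0x4e  0xf8  0xf8  0xb7 ]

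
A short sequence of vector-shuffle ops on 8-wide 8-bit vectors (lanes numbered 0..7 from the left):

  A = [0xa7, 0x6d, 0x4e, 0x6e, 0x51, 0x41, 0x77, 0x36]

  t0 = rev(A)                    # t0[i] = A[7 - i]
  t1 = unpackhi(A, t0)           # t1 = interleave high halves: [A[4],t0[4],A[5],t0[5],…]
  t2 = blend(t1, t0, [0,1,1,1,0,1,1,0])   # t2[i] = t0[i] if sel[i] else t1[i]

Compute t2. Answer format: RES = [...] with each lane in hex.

RES = [ 0x51  0x77  0x41  0x51  0x77  0x4e  0x6d  0xa7 ]

  t0: 36 77 41 51 6e 4e 6d a7
  t1: 51 6e 41 4e 77 6d 36 a7
  t2: 51 77 41 51 77 4e 6d a7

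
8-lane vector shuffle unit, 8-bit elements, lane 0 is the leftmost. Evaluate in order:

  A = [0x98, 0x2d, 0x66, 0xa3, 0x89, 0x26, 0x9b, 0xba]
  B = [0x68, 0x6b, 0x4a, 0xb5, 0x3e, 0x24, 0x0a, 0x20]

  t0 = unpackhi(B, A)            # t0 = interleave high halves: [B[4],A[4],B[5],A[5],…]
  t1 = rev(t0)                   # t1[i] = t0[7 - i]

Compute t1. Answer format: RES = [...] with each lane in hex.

RES = [ 0xba  0x20  0x9b  0x0a  0x26  0x24  0x89  0x3e ]

→ t0 |3e|89|24|26|0a|9b|20|ba|
→ t1 |ba|20|9b|0a|26|24|89|3e|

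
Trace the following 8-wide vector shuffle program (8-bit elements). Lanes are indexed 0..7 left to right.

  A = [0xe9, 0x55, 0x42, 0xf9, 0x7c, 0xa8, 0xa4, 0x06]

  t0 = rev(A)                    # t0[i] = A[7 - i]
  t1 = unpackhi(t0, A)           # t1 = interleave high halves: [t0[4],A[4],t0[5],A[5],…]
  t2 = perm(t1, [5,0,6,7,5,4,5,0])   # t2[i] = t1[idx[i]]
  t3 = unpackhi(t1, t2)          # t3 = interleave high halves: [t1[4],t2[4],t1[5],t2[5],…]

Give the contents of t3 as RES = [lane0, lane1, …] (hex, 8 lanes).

t0 = [0x06, 0xa4, 0xa8, 0x7c, 0xf9, 0x42, 0x55, 0xe9]
t1 = [0xf9, 0x7c, 0x42, 0xa8, 0x55, 0xa4, 0xe9, 0x06]
t2 = [0xa4, 0xf9, 0xe9, 0x06, 0xa4, 0x55, 0xa4, 0xf9]
t3 = [0x55, 0xa4, 0xa4, 0x55, 0xe9, 0xa4, 0x06, 0xf9]

RES = [0x55, 0xa4, 0xa4, 0x55, 0xe9, 0xa4, 0x06, 0xf9]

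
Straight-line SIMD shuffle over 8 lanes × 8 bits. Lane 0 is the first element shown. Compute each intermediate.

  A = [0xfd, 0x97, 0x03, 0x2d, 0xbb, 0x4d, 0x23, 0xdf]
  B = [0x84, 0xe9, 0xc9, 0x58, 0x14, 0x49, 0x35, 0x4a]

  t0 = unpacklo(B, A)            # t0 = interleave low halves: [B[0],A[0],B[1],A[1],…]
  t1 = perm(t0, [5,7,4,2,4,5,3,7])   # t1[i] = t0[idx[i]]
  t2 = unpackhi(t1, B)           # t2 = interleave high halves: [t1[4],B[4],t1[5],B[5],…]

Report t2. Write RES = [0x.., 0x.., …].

RES = [0xc9, 0x14, 0x03, 0x49, 0x97, 0x35, 0x2d, 0x4a]

  t0: 84 fd e9 97 c9 03 58 2d
  t1: 03 2d c9 e9 c9 03 97 2d
  t2: c9 14 03 49 97 35 2d 4a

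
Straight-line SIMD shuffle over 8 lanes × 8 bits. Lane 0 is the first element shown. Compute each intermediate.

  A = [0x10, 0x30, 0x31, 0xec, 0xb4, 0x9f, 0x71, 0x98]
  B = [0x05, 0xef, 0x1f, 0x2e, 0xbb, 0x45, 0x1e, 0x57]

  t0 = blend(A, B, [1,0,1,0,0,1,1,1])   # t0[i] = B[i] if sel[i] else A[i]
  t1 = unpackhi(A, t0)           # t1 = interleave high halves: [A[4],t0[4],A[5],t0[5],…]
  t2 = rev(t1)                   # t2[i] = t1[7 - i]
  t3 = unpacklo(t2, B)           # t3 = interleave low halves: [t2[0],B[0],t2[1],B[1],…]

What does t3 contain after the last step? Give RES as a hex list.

  t0: 05 30 1f ec b4 45 1e 57
  t1: b4 b4 9f 45 71 1e 98 57
  t2: 57 98 1e 71 45 9f b4 b4
  t3: 57 05 98 ef 1e 1f 71 2e

RES = [0x57, 0x05, 0x98, 0xef, 0x1e, 0x1f, 0x71, 0x2e]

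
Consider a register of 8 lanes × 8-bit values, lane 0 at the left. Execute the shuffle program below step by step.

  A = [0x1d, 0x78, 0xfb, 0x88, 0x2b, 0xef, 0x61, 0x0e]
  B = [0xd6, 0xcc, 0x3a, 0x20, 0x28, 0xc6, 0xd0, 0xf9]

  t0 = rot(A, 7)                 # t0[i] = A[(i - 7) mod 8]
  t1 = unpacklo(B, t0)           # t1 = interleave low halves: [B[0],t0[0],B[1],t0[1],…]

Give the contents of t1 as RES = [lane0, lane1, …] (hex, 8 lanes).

  t0: 78 fb 88 2b ef 61 0e 1d
  t1: d6 78 cc fb 3a 88 20 2b

RES = [ 0xd6  0x78  0xcc  0xfb  0x3a  0x88  0x20  0x2b ]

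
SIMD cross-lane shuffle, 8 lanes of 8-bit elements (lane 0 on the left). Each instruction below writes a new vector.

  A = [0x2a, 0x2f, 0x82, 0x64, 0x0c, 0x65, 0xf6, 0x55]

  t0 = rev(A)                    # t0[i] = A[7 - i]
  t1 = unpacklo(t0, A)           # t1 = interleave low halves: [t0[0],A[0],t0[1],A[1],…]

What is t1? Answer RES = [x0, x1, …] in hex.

RES = [0x55, 0x2a, 0xf6, 0x2f, 0x65, 0x82, 0x0c, 0x64]

t0 = [0x55, 0xf6, 0x65, 0x0c, 0x64, 0x82, 0x2f, 0x2a]
t1 = [0x55, 0x2a, 0xf6, 0x2f, 0x65, 0x82, 0x0c, 0x64]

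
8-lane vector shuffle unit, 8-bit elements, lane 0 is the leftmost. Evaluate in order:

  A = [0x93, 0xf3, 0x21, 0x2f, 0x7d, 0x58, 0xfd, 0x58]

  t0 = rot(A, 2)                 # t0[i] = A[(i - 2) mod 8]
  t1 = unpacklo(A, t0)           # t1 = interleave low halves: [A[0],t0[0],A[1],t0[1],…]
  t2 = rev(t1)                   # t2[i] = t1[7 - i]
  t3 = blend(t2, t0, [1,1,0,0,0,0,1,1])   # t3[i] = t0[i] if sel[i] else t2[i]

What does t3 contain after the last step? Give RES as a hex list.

t0 = [0xfd, 0x58, 0x93, 0xf3, 0x21, 0x2f, 0x7d, 0x58]
t1 = [0x93, 0xfd, 0xf3, 0x58, 0x21, 0x93, 0x2f, 0xf3]
t2 = [0xf3, 0x2f, 0x93, 0x21, 0x58, 0xf3, 0xfd, 0x93]
t3 = [0xfd, 0x58, 0x93, 0x21, 0x58, 0xf3, 0x7d, 0x58]

RES = [0xfd, 0x58, 0x93, 0x21, 0x58, 0xf3, 0x7d, 0x58]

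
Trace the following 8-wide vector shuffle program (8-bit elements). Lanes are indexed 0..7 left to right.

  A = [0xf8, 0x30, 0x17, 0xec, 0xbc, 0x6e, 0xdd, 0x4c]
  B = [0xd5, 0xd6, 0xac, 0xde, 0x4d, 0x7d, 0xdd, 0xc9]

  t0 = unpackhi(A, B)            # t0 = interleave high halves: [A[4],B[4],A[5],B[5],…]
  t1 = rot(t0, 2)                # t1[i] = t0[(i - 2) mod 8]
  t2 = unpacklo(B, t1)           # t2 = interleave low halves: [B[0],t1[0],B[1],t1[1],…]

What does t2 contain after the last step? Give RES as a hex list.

RES = [ 0xd5  0x4c  0xd6  0xc9  0xac  0xbc  0xde  0x4d ]

  t0: bc 4d 6e 7d dd dd 4c c9
  t1: 4c c9 bc 4d 6e 7d dd dd
  t2: d5 4c d6 c9 ac bc de 4d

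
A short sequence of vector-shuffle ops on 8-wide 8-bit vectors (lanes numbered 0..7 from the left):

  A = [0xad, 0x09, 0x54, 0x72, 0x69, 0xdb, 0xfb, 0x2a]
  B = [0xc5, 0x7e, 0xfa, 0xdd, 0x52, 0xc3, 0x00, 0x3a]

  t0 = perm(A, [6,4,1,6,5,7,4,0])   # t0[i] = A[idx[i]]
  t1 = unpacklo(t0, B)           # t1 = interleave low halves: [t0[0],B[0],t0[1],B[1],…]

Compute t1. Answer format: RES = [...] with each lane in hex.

t0 = [0xfb, 0x69, 0x09, 0xfb, 0xdb, 0x2a, 0x69, 0xad]
t1 = [0xfb, 0xc5, 0x69, 0x7e, 0x09, 0xfa, 0xfb, 0xdd]

RES = [0xfb, 0xc5, 0x69, 0x7e, 0x09, 0xfa, 0xfb, 0xdd]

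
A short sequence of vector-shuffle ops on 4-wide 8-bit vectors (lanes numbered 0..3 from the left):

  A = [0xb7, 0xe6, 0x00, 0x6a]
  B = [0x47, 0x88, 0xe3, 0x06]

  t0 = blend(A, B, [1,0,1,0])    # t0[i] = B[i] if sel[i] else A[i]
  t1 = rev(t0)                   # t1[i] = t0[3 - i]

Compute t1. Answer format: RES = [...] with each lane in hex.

RES = [0x6a, 0xe3, 0xe6, 0x47]

t0 = [0x47, 0xe6, 0xe3, 0x6a]
t1 = [0x6a, 0xe3, 0xe6, 0x47]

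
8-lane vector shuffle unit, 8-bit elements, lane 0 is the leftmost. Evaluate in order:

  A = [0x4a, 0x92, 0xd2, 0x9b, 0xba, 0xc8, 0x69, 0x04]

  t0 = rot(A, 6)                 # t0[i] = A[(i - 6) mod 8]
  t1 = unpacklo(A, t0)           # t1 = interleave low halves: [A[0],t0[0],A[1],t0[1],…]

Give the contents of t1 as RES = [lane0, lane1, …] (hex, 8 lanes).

RES = [0x4a, 0xd2, 0x92, 0x9b, 0xd2, 0xba, 0x9b, 0xc8]

  t0: d2 9b ba c8 69 04 4a 92
  t1: 4a d2 92 9b d2 ba 9b c8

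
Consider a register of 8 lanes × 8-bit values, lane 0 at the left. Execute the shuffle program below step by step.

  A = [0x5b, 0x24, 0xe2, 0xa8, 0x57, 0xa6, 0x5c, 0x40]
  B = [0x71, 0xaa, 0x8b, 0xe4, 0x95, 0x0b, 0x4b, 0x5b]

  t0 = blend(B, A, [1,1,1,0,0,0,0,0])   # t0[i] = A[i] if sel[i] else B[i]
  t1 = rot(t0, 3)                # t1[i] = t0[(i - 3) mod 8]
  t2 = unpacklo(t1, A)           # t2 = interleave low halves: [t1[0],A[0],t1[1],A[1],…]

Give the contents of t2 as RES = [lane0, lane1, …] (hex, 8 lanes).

RES = [0x0b, 0x5b, 0x4b, 0x24, 0x5b, 0xe2, 0x5b, 0xa8]

  t0: 5b 24 e2 e4 95 0b 4b 5b
  t1: 0b 4b 5b 5b 24 e2 e4 95
  t2: 0b 5b 4b 24 5b e2 5b a8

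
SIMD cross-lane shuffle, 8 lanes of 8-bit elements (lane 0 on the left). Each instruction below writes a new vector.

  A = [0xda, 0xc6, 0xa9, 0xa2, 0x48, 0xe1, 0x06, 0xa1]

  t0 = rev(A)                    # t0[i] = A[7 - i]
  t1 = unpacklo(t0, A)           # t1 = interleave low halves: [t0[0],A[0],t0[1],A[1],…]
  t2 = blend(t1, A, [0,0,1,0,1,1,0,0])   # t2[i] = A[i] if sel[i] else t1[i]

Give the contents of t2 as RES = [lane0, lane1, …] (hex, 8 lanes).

  t0: a1 06 e1 48 a2 a9 c6 da
  t1: a1 da 06 c6 e1 a9 48 a2
  t2: a1 da a9 c6 48 e1 48 a2

RES = [ 0xa1  0xda  0xa9  0xc6  0x48  0xe1  0x48  0xa2 ]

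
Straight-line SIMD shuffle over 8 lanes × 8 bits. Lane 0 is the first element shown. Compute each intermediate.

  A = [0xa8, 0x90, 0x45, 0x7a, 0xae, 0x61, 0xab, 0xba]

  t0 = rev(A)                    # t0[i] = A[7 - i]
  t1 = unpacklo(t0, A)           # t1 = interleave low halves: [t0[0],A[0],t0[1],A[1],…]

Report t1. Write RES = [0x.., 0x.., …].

RES = [0xba, 0xa8, 0xab, 0x90, 0x61, 0x45, 0xae, 0x7a]

  t0: ba ab 61 ae 7a 45 90 a8
  t1: ba a8 ab 90 61 45 ae 7a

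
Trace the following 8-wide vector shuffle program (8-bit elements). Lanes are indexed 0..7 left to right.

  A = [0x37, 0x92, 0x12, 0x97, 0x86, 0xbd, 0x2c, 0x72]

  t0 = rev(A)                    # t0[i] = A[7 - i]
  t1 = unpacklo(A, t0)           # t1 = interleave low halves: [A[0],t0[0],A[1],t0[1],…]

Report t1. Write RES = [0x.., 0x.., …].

  t0: 72 2c bd 86 97 12 92 37
  t1: 37 72 92 2c 12 bd 97 86

RES = [0x37, 0x72, 0x92, 0x2c, 0x12, 0xbd, 0x97, 0x86]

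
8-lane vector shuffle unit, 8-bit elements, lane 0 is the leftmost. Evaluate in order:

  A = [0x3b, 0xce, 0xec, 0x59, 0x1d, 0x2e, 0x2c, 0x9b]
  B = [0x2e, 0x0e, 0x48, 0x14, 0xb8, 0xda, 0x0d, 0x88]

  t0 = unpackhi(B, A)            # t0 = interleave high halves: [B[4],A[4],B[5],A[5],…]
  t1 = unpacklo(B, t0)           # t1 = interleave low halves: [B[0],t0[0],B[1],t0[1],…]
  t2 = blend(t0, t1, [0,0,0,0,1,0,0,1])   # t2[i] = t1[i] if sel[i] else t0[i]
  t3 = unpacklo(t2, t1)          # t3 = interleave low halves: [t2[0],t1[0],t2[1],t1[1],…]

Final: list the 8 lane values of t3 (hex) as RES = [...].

t0 = [0xb8, 0x1d, 0xda, 0x2e, 0x0d, 0x2c, 0x88, 0x9b]
t1 = [0x2e, 0xb8, 0x0e, 0x1d, 0x48, 0xda, 0x14, 0x2e]
t2 = [0xb8, 0x1d, 0xda, 0x2e, 0x48, 0x2c, 0x88, 0x2e]
t3 = [0xb8, 0x2e, 0x1d, 0xb8, 0xda, 0x0e, 0x2e, 0x1d]

RES = [0xb8, 0x2e, 0x1d, 0xb8, 0xda, 0x0e, 0x2e, 0x1d]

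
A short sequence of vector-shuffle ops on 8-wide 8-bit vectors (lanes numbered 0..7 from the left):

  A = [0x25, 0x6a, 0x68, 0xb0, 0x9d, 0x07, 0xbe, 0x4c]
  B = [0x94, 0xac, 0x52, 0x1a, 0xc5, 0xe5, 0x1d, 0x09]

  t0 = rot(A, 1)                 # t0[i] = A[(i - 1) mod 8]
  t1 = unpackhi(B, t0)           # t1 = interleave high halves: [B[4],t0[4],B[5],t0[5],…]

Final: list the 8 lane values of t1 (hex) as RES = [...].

  t0: 4c 25 6a 68 b0 9d 07 be
  t1: c5 b0 e5 9d 1d 07 09 be

RES = [ 0xc5  0xb0  0xe5  0x9d  0x1d  0x07  0x09  0xbe ]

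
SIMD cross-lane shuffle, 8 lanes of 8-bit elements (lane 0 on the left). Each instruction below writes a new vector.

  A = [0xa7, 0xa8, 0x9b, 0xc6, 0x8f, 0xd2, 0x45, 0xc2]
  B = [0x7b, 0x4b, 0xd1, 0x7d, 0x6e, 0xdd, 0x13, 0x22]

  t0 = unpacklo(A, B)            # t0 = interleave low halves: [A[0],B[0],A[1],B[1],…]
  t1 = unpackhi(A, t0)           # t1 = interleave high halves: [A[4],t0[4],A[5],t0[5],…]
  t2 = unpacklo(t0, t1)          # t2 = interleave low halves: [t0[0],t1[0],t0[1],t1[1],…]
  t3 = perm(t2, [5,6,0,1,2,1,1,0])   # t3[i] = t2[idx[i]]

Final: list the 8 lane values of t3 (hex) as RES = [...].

RES = [ 0xd2  0x4b  0xa7  0x8f  0x7b  0x8f  0x8f  0xa7 ]

  t0: a7 7b a8 4b 9b d1 c6 7d
  t1: 8f 9b d2 d1 45 c6 c2 7d
  t2: a7 8f 7b 9b a8 d2 4b d1
  t3: d2 4b a7 8f 7b 8f 8f a7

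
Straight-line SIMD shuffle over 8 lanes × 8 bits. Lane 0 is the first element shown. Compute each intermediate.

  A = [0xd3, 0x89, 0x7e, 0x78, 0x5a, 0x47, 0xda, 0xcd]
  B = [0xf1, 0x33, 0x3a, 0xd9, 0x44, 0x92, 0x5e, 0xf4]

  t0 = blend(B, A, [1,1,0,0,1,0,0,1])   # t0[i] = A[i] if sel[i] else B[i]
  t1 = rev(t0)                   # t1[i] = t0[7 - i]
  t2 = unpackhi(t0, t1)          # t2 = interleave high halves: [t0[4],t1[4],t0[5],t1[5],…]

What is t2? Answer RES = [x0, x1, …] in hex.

RES = [ 0x5a  0xd9  0x92  0x3a  0x5e  0x89  0xcd  0xd3 ]

t0 = [0xd3, 0x89, 0x3a, 0xd9, 0x5a, 0x92, 0x5e, 0xcd]
t1 = [0xcd, 0x5e, 0x92, 0x5a, 0xd9, 0x3a, 0x89, 0xd3]
t2 = [0x5a, 0xd9, 0x92, 0x3a, 0x5e, 0x89, 0xcd, 0xd3]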